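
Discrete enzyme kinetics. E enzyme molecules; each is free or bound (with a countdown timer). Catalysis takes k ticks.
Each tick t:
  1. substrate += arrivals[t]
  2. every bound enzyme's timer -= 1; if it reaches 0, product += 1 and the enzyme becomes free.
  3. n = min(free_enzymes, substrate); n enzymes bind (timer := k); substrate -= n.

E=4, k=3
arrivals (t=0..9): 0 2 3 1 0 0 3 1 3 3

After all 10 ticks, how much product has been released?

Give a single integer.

Answer: 8

Derivation:
t=0: arr=0 -> substrate=0 bound=0 product=0
t=1: arr=2 -> substrate=0 bound=2 product=0
t=2: arr=3 -> substrate=1 bound=4 product=0
t=3: arr=1 -> substrate=2 bound=4 product=0
t=4: arr=0 -> substrate=0 bound=4 product=2
t=5: arr=0 -> substrate=0 bound=2 product=4
t=6: arr=3 -> substrate=1 bound=4 product=4
t=7: arr=1 -> substrate=0 bound=4 product=6
t=8: arr=3 -> substrate=3 bound=4 product=6
t=9: arr=3 -> substrate=4 bound=4 product=8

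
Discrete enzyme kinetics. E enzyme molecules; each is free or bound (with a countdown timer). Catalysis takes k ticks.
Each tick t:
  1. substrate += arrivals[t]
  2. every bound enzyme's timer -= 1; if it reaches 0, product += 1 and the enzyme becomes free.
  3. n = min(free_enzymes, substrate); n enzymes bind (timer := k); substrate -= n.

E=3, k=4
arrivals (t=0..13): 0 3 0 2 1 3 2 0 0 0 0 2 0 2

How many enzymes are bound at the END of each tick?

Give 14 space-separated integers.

Answer: 0 3 3 3 3 3 3 3 3 3 3 3 3 3

Derivation:
t=0: arr=0 -> substrate=0 bound=0 product=0
t=1: arr=3 -> substrate=0 bound=3 product=0
t=2: arr=0 -> substrate=0 bound=3 product=0
t=3: arr=2 -> substrate=2 bound=3 product=0
t=4: arr=1 -> substrate=3 bound=3 product=0
t=5: arr=3 -> substrate=3 bound=3 product=3
t=6: arr=2 -> substrate=5 bound=3 product=3
t=7: arr=0 -> substrate=5 bound=3 product=3
t=8: arr=0 -> substrate=5 bound=3 product=3
t=9: arr=0 -> substrate=2 bound=3 product=6
t=10: arr=0 -> substrate=2 bound=3 product=6
t=11: arr=2 -> substrate=4 bound=3 product=6
t=12: arr=0 -> substrate=4 bound=3 product=6
t=13: arr=2 -> substrate=3 bound=3 product=9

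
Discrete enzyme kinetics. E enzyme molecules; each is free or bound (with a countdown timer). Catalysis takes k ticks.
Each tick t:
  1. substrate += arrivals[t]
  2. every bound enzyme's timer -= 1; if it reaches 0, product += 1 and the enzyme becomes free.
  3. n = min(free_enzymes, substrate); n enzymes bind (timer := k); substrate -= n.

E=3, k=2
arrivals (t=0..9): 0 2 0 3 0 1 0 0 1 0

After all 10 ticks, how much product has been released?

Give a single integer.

t=0: arr=0 -> substrate=0 bound=0 product=0
t=1: arr=2 -> substrate=0 bound=2 product=0
t=2: arr=0 -> substrate=0 bound=2 product=0
t=3: arr=3 -> substrate=0 bound=3 product=2
t=4: arr=0 -> substrate=0 bound=3 product=2
t=5: arr=1 -> substrate=0 bound=1 product=5
t=6: arr=0 -> substrate=0 bound=1 product=5
t=7: arr=0 -> substrate=0 bound=0 product=6
t=8: arr=1 -> substrate=0 bound=1 product=6
t=9: arr=0 -> substrate=0 bound=1 product=6

Answer: 6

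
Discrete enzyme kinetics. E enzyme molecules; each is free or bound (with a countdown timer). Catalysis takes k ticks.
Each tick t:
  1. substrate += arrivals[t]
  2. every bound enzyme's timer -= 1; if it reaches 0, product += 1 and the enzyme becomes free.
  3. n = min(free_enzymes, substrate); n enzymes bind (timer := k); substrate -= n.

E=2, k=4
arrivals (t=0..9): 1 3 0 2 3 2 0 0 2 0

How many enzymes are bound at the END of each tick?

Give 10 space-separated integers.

Answer: 1 2 2 2 2 2 2 2 2 2

Derivation:
t=0: arr=1 -> substrate=0 bound=1 product=0
t=1: arr=3 -> substrate=2 bound=2 product=0
t=2: arr=0 -> substrate=2 bound=2 product=0
t=3: arr=2 -> substrate=4 bound=2 product=0
t=4: arr=3 -> substrate=6 bound=2 product=1
t=5: arr=2 -> substrate=7 bound=2 product=2
t=6: arr=0 -> substrate=7 bound=2 product=2
t=7: arr=0 -> substrate=7 bound=2 product=2
t=8: arr=2 -> substrate=8 bound=2 product=3
t=9: arr=0 -> substrate=7 bound=2 product=4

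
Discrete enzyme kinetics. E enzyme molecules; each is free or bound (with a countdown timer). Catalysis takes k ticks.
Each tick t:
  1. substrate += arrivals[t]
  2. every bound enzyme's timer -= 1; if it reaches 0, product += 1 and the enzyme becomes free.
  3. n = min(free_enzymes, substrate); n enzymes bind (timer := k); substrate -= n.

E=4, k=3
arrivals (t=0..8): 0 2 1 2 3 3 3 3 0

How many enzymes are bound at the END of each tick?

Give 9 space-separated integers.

Answer: 0 2 3 4 4 4 4 4 4

Derivation:
t=0: arr=0 -> substrate=0 bound=0 product=0
t=1: arr=2 -> substrate=0 bound=2 product=0
t=2: arr=1 -> substrate=0 bound=3 product=0
t=3: arr=2 -> substrate=1 bound=4 product=0
t=4: arr=3 -> substrate=2 bound=4 product=2
t=5: arr=3 -> substrate=4 bound=4 product=3
t=6: arr=3 -> substrate=6 bound=4 product=4
t=7: arr=3 -> substrate=7 bound=4 product=6
t=8: arr=0 -> substrate=6 bound=4 product=7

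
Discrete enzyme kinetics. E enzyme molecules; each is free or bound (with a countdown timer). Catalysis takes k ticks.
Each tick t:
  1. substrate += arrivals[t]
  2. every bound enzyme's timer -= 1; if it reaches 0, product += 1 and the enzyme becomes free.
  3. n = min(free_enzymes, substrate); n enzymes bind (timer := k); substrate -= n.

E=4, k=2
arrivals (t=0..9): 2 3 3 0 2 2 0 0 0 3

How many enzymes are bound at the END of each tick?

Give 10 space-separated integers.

Answer: 2 4 4 4 4 4 2 0 0 3

Derivation:
t=0: arr=2 -> substrate=0 bound=2 product=0
t=1: arr=3 -> substrate=1 bound=4 product=0
t=2: arr=3 -> substrate=2 bound=4 product=2
t=3: arr=0 -> substrate=0 bound=4 product=4
t=4: arr=2 -> substrate=0 bound=4 product=6
t=5: arr=2 -> substrate=0 bound=4 product=8
t=6: arr=0 -> substrate=0 bound=2 product=10
t=7: arr=0 -> substrate=0 bound=0 product=12
t=8: arr=0 -> substrate=0 bound=0 product=12
t=9: arr=3 -> substrate=0 bound=3 product=12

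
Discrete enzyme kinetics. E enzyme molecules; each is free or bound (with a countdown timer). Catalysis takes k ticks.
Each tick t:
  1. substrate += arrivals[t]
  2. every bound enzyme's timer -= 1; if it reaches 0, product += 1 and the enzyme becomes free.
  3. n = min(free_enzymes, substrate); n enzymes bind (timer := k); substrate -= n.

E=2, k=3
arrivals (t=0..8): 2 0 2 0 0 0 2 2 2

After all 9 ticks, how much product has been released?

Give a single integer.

Answer: 4

Derivation:
t=0: arr=2 -> substrate=0 bound=2 product=0
t=1: arr=0 -> substrate=0 bound=2 product=0
t=2: arr=2 -> substrate=2 bound=2 product=0
t=3: arr=0 -> substrate=0 bound=2 product=2
t=4: arr=0 -> substrate=0 bound=2 product=2
t=5: arr=0 -> substrate=0 bound=2 product=2
t=6: arr=2 -> substrate=0 bound=2 product=4
t=7: arr=2 -> substrate=2 bound=2 product=4
t=8: arr=2 -> substrate=4 bound=2 product=4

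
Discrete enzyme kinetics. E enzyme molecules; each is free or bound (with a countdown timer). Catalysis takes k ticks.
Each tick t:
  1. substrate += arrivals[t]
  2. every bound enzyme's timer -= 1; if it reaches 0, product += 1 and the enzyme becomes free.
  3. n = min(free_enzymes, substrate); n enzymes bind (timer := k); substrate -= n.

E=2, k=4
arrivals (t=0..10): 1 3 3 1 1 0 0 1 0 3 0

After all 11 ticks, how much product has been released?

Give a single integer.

Answer: 4

Derivation:
t=0: arr=1 -> substrate=0 bound=1 product=0
t=1: arr=3 -> substrate=2 bound=2 product=0
t=2: arr=3 -> substrate=5 bound=2 product=0
t=3: arr=1 -> substrate=6 bound=2 product=0
t=4: arr=1 -> substrate=6 bound=2 product=1
t=5: arr=0 -> substrate=5 bound=2 product=2
t=6: arr=0 -> substrate=5 bound=2 product=2
t=7: arr=1 -> substrate=6 bound=2 product=2
t=8: arr=0 -> substrate=5 bound=2 product=3
t=9: arr=3 -> substrate=7 bound=2 product=4
t=10: arr=0 -> substrate=7 bound=2 product=4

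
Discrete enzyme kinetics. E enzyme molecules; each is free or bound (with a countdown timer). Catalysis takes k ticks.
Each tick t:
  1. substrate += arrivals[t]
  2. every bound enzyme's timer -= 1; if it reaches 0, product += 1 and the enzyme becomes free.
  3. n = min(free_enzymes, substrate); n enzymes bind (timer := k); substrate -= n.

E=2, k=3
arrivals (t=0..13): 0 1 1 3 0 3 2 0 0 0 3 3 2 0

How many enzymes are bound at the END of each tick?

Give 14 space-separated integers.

Answer: 0 1 2 2 2 2 2 2 2 2 2 2 2 2

Derivation:
t=0: arr=0 -> substrate=0 bound=0 product=0
t=1: arr=1 -> substrate=0 bound=1 product=0
t=2: arr=1 -> substrate=0 bound=2 product=0
t=3: arr=3 -> substrate=3 bound=2 product=0
t=4: arr=0 -> substrate=2 bound=2 product=1
t=5: arr=3 -> substrate=4 bound=2 product=2
t=6: arr=2 -> substrate=6 bound=2 product=2
t=7: arr=0 -> substrate=5 bound=2 product=3
t=8: arr=0 -> substrate=4 bound=2 product=4
t=9: arr=0 -> substrate=4 bound=2 product=4
t=10: arr=3 -> substrate=6 bound=2 product=5
t=11: arr=3 -> substrate=8 bound=2 product=6
t=12: arr=2 -> substrate=10 bound=2 product=6
t=13: arr=0 -> substrate=9 bound=2 product=7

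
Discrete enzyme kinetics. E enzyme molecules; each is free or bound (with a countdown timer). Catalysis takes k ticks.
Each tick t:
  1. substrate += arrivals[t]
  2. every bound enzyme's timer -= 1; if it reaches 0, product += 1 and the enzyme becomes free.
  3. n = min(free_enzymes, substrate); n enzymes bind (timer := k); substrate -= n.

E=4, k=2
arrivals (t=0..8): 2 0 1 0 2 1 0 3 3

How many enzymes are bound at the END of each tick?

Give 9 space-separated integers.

t=0: arr=2 -> substrate=0 bound=2 product=0
t=1: arr=0 -> substrate=0 bound=2 product=0
t=2: arr=1 -> substrate=0 bound=1 product=2
t=3: arr=0 -> substrate=0 bound=1 product=2
t=4: arr=2 -> substrate=0 bound=2 product=3
t=5: arr=1 -> substrate=0 bound=3 product=3
t=6: arr=0 -> substrate=0 bound=1 product=5
t=7: arr=3 -> substrate=0 bound=3 product=6
t=8: arr=3 -> substrate=2 bound=4 product=6

Answer: 2 2 1 1 2 3 1 3 4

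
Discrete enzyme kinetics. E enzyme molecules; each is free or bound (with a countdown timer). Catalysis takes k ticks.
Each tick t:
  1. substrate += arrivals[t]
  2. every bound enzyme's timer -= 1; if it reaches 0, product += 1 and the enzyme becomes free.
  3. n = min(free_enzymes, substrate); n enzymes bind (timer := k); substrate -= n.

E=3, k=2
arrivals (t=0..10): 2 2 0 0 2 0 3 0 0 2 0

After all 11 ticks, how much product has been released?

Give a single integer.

Answer: 9

Derivation:
t=0: arr=2 -> substrate=0 bound=2 product=0
t=1: arr=2 -> substrate=1 bound=3 product=0
t=2: arr=0 -> substrate=0 bound=2 product=2
t=3: arr=0 -> substrate=0 bound=1 product=3
t=4: arr=2 -> substrate=0 bound=2 product=4
t=5: arr=0 -> substrate=0 bound=2 product=4
t=6: arr=3 -> substrate=0 bound=3 product=6
t=7: arr=0 -> substrate=0 bound=3 product=6
t=8: arr=0 -> substrate=0 bound=0 product=9
t=9: arr=2 -> substrate=0 bound=2 product=9
t=10: arr=0 -> substrate=0 bound=2 product=9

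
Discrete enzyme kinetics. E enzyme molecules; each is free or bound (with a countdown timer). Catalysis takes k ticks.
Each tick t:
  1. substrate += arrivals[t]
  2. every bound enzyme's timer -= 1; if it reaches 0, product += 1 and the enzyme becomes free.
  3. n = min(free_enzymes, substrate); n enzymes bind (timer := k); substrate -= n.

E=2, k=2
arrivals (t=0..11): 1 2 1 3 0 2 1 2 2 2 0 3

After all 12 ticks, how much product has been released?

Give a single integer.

t=0: arr=1 -> substrate=0 bound=1 product=0
t=1: arr=2 -> substrate=1 bound=2 product=0
t=2: arr=1 -> substrate=1 bound=2 product=1
t=3: arr=3 -> substrate=3 bound=2 product=2
t=4: arr=0 -> substrate=2 bound=2 product=3
t=5: arr=2 -> substrate=3 bound=2 product=4
t=6: arr=1 -> substrate=3 bound=2 product=5
t=7: arr=2 -> substrate=4 bound=2 product=6
t=8: arr=2 -> substrate=5 bound=2 product=7
t=9: arr=2 -> substrate=6 bound=2 product=8
t=10: arr=0 -> substrate=5 bound=2 product=9
t=11: arr=3 -> substrate=7 bound=2 product=10

Answer: 10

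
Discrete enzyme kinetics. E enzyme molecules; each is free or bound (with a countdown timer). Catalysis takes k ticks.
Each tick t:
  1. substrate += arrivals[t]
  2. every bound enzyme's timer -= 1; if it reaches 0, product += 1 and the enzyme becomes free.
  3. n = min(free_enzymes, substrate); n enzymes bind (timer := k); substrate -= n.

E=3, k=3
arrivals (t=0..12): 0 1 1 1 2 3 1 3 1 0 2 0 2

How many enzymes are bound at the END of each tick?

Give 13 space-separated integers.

t=0: arr=0 -> substrate=0 bound=0 product=0
t=1: arr=1 -> substrate=0 bound=1 product=0
t=2: arr=1 -> substrate=0 bound=2 product=0
t=3: arr=1 -> substrate=0 bound=3 product=0
t=4: arr=2 -> substrate=1 bound=3 product=1
t=5: arr=3 -> substrate=3 bound=3 product=2
t=6: arr=1 -> substrate=3 bound=3 product=3
t=7: arr=3 -> substrate=5 bound=3 product=4
t=8: arr=1 -> substrate=5 bound=3 product=5
t=9: arr=0 -> substrate=4 bound=3 product=6
t=10: arr=2 -> substrate=5 bound=3 product=7
t=11: arr=0 -> substrate=4 bound=3 product=8
t=12: arr=2 -> substrate=5 bound=3 product=9

Answer: 0 1 2 3 3 3 3 3 3 3 3 3 3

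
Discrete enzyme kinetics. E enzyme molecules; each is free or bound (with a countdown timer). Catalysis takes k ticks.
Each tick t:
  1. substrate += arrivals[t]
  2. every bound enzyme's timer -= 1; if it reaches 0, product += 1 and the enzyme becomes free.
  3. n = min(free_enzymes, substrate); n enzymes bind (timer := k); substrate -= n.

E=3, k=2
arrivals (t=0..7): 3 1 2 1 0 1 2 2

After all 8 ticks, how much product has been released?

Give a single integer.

t=0: arr=3 -> substrate=0 bound=3 product=0
t=1: arr=1 -> substrate=1 bound=3 product=0
t=2: arr=2 -> substrate=0 bound=3 product=3
t=3: arr=1 -> substrate=1 bound=3 product=3
t=4: arr=0 -> substrate=0 bound=1 product=6
t=5: arr=1 -> substrate=0 bound=2 product=6
t=6: arr=2 -> substrate=0 bound=3 product=7
t=7: arr=2 -> substrate=1 bound=3 product=8

Answer: 8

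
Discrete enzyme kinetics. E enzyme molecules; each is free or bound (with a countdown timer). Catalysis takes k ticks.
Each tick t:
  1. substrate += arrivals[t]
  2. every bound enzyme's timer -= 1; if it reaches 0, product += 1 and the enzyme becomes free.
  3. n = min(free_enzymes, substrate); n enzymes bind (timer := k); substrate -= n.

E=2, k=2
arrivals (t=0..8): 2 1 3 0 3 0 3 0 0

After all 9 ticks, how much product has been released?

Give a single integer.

t=0: arr=2 -> substrate=0 bound=2 product=0
t=1: arr=1 -> substrate=1 bound=2 product=0
t=2: arr=3 -> substrate=2 bound=2 product=2
t=3: arr=0 -> substrate=2 bound=2 product=2
t=4: arr=3 -> substrate=3 bound=2 product=4
t=5: arr=0 -> substrate=3 bound=2 product=4
t=6: arr=3 -> substrate=4 bound=2 product=6
t=7: arr=0 -> substrate=4 bound=2 product=6
t=8: arr=0 -> substrate=2 bound=2 product=8

Answer: 8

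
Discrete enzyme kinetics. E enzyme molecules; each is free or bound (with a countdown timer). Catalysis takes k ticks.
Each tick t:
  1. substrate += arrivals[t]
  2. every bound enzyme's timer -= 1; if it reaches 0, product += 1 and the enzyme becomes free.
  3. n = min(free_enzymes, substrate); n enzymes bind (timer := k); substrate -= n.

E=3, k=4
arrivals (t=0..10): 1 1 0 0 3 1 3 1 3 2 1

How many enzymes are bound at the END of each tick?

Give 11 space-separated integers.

t=0: arr=1 -> substrate=0 bound=1 product=0
t=1: arr=1 -> substrate=0 bound=2 product=0
t=2: arr=0 -> substrate=0 bound=2 product=0
t=3: arr=0 -> substrate=0 bound=2 product=0
t=4: arr=3 -> substrate=1 bound=3 product=1
t=5: arr=1 -> substrate=1 bound=3 product=2
t=6: arr=3 -> substrate=4 bound=3 product=2
t=7: arr=1 -> substrate=5 bound=3 product=2
t=8: arr=3 -> substrate=6 bound=3 product=4
t=9: arr=2 -> substrate=7 bound=3 product=5
t=10: arr=1 -> substrate=8 bound=3 product=5

Answer: 1 2 2 2 3 3 3 3 3 3 3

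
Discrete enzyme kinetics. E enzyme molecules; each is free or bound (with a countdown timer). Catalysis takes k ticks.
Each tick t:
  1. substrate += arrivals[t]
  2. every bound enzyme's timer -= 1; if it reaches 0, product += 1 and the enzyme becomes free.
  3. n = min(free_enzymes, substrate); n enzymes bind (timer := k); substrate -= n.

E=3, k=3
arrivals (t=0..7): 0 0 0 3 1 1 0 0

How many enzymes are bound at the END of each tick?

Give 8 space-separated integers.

t=0: arr=0 -> substrate=0 bound=0 product=0
t=1: arr=0 -> substrate=0 bound=0 product=0
t=2: arr=0 -> substrate=0 bound=0 product=0
t=3: arr=3 -> substrate=0 bound=3 product=0
t=4: arr=1 -> substrate=1 bound=3 product=0
t=5: arr=1 -> substrate=2 bound=3 product=0
t=6: arr=0 -> substrate=0 bound=2 product=3
t=7: arr=0 -> substrate=0 bound=2 product=3

Answer: 0 0 0 3 3 3 2 2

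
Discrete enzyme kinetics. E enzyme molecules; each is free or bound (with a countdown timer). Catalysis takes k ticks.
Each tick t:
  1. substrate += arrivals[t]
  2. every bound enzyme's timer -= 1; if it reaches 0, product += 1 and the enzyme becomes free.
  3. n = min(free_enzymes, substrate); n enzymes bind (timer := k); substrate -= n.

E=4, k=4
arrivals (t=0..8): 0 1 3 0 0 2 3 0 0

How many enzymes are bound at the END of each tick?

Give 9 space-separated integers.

Answer: 0 1 4 4 4 4 4 4 4

Derivation:
t=0: arr=0 -> substrate=0 bound=0 product=0
t=1: arr=1 -> substrate=0 bound=1 product=0
t=2: arr=3 -> substrate=0 bound=4 product=0
t=3: arr=0 -> substrate=0 bound=4 product=0
t=4: arr=0 -> substrate=0 bound=4 product=0
t=5: arr=2 -> substrate=1 bound=4 product=1
t=6: arr=3 -> substrate=1 bound=4 product=4
t=7: arr=0 -> substrate=1 bound=4 product=4
t=8: arr=0 -> substrate=1 bound=4 product=4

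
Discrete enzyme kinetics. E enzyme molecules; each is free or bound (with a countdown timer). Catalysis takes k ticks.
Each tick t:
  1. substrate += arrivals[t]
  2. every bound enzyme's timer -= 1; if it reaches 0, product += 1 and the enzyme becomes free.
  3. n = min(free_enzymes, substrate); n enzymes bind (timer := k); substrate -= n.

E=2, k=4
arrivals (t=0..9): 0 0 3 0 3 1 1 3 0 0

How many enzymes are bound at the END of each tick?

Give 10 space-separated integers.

Answer: 0 0 2 2 2 2 2 2 2 2

Derivation:
t=0: arr=0 -> substrate=0 bound=0 product=0
t=1: arr=0 -> substrate=0 bound=0 product=0
t=2: arr=3 -> substrate=1 bound=2 product=0
t=3: arr=0 -> substrate=1 bound=2 product=0
t=4: arr=3 -> substrate=4 bound=2 product=0
t=5: arr=1 -> substrate=5 bound=2 product=0
t=6: arr=1 -> substrate=4 bound=2 product=2
t=7: arr=3 -> substrate=7 bound=2 product=2
t=8: arr=0 -> substrate=7 bound=2 product=2
t=9: arr=0 -> substrate=7 bound=2 product=2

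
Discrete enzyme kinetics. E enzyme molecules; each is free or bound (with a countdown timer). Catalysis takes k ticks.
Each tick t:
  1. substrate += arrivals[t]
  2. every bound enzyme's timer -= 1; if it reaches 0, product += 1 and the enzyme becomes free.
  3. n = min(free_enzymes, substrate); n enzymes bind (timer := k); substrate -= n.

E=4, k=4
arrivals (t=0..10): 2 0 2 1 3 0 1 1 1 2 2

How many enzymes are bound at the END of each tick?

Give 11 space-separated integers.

Answer: 2 2 4 4 4 4 4 4 4 4 4

Derivation:
t=0: arr=2 -> substrate=0 bound=2 product=0
t=1: arr=0 -> substrate=0 bound=2 product=0
t=2: arr=2 -> substrate=0 bound=4 product=0
t=3: arr=1 -> substrate=1 bound=4 product=0
t=4: arr=3 -> substrate=2 bound=4 product=2
t=5: arr=0 -> substrate=2 bound=4 product=2
t=6: arr=1 -> substrate=1 bound=4 product=4
t=7: arr=1 -> substrate=2 bound=4 product=4
t=8: arr=1 -> substrate=1 bound=4 product=6
t=9: arr=2 -> substrate=3 bound=4 product=6
t=10: arr=2 -> substrate=3 bound=4 product=8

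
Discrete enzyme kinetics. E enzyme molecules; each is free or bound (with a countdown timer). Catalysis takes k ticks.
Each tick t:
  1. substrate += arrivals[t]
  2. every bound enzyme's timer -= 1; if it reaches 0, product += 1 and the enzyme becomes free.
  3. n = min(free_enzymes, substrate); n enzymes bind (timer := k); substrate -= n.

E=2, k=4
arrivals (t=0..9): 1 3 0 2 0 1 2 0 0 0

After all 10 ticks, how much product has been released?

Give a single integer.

Answer: 4

Derivation:
t=0: arr=1 -> substrate=0 bound=1 product=0
t=1: arr=3 -> substrate=2 bound=2 product=0
t=2: arr=0 -> substrate=2 bound=2 product=0
t=3: arr=2 -> substrate=4 bound=2 product=0
t=4: arr=0 -> substrate=3 bound=2 product=1
t=5: arr=1 -> substrate=3 bound=2 product=2
t=6: arr=2 -> substrate=5 bound=2 product=2
t=7: arr=0 -> substrate=5 bound=2 product=2
t=8: arr=0 -> substrate=4 bound=2 product=3
t=9: arr=0 -> substrate=3 bound=2 product=4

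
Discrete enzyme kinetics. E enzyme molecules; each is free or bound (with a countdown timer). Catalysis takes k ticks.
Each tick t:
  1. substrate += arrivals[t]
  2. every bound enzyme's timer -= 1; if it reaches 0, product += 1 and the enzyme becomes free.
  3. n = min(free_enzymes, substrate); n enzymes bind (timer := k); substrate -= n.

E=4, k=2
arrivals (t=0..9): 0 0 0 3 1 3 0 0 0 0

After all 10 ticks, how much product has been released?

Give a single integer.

t=0: arr=0 -> substrate=0 bound=0 product=0
t=1: arr=0 -> substrate=0 bound=0 product=0
t=2: arr=0 -> substrate=0 bound=0 product=0
t=3: arr=3 -> substrate=0 bound=3 product=0
t=4: arr=1 -> substrate=0 bound=4 product=0
t=5: arr=3 -> substrate=0 bound=4 product=3
t=6: arr=0 -> substrate=0 bound=3 product=4
t=7: arr=0 -> substrate=0 bound=0 product=7
t=8: arr=0 -> substrate=0 bound=0 product=7
t=9: arr=0 -> substrate=0 bound=0 product=7

Answer: 7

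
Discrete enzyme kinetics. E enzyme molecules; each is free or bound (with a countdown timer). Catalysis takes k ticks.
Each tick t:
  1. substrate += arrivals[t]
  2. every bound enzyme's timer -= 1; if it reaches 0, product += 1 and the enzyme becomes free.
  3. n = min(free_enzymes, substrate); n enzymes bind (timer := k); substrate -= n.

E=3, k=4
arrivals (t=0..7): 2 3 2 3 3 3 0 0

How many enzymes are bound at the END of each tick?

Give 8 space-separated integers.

t=0: arr=2 -> substrate=0 bound=2 product=0
t=1: arr=3 -> substrate=2 bound=3 product=0
t=2: arr=2 -> substrate=4 bound=3 product=0
t=3: arr=3 -> substrate=7 bound=3 product=0
t=4: arr=3 -> substrate=8 bound=3 product=2
t=5: arr=3 -> substrate=10 bound=3 product=3
t=6: arr=0 -> substrate=10 bound=3 product=3
t=7: arr=0 -> substrate=10 bound=3 product=3

Answer: 2 3 3 3 3 3 3 3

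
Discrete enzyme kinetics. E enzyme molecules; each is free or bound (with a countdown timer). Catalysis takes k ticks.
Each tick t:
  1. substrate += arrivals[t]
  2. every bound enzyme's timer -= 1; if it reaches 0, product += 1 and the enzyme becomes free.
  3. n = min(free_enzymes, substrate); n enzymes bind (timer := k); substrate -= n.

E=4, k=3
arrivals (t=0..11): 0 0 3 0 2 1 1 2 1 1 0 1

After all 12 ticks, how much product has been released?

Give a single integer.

Answer: 10

Derivation:
t=0: arr=0 -> substrate=0 bound=0 product=0
t=1: arr=0 -> substrate=0 bound=0 product=0
t=2: arr=3 -> substrate=0 bound=3 product=0
t=3: arr=0 -> substrate=0 bound=3 product=0
t=4: arr=2 -> substrate=1 bound=4 product=0
t=5: arr=1 -> substrate=0 bound=3 product=3
t=6: arr=1 -> substrate=0 bound=4 product=3
t=7: arr=2 -> substrate=1 bound=4 product=4
t=8: arr=1 -> substrate=0 bound=4 product=6
t=9: arr=1 -> substrate=0 bound=4 product=7
t=10: arr=0 -> substrate=0 bound=3 product=8
t=11: arr=1 -> substrate=0 bound=2 product=10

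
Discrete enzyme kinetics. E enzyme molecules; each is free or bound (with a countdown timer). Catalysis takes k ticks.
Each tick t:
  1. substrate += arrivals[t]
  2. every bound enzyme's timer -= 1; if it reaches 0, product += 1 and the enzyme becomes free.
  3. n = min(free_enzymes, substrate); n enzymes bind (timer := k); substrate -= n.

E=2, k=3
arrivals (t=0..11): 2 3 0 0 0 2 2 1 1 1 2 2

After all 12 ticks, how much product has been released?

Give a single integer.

t=0: arr=2 -> substrate=0 bound=2 product=0
t=1: arr=3 -> substrate=3 bound=2 product=0
t=2: arr=0 -> substrate=3 bound=2 product=0
t=3: arr=0 -> substrate=1 bound=2 product=2
t=4: arr=0 -> substrate=1 bound=2 product=2
t=5: arr=2 -> substrate=3 bound=2 product=2
t=6: arr=2 -> substrate=3 bound=2 product=4
t=7: arr=1 -> substrate=4 bound=2 product=4
t=8: arr=1 -> substrate=5 bound=2 product=4
t=9: arr=1 -> substrate=4 bound=2 product=6
t=10: arr=2 -> substrate=6 bound=2 product=6
t=11: arr=2 -> substrate=8 bound=2 product=6

Answer: 6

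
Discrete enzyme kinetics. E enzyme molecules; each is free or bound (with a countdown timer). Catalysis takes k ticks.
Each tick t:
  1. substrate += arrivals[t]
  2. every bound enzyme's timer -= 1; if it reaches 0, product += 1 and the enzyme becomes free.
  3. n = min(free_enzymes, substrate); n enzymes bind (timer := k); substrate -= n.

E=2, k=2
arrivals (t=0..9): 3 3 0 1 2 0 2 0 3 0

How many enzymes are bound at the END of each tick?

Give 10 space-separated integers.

t=0: arr=3 -> substrate=1 bound=2 product=0
t=1: arr=3 -> substrate=4 bound=2 product=0
t=2: arr=0 -> substrate=2 bound=2 product=2
t=3: arr=1 -> substrate=3 bound=2 product=2
t=4: arr=2 -> substrate=3 bound=2 product=4
t=5: arr=0 -> substrate=3 bound=2 product=4
t=6: arr=2 -> substrate=3 bound=2 product=6
t=7: arr=0 -> substrate=3 bound=2 product=6
t=8: arr=3 -> substrate=4 bound=2 product=8
t=9: arr=0 -> substrate=4 bound=2 product=8

Answer: 2 2 2 2 2 2 2 2 2 2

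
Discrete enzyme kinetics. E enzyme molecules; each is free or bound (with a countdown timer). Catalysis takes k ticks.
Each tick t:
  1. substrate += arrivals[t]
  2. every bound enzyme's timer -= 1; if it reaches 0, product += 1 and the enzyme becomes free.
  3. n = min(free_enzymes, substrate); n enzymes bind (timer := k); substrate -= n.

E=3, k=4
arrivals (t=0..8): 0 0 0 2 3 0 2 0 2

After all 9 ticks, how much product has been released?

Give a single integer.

Answer: 3

Derivation:
t=0: arr=0 -> substrate=0 bound=0 product=0
t=1: arr=0 -> substrate=0 bound=0 product=0
t=2: arr=0 -> substrate=0 bound=0 product=0
t=3: arr=2 -> substrate=0 bound=2 product=0
t=4: arr=3 -> substrate=2 bound=3 product=0
t=5: arr=0 -> substrate=2 bound=3 product=0
t=6: arr=2 -> substrate=4 bound=3 product=0
t=7: arr=0 -> substrate=2 bound=3 product=2
t=8: arr=2 -> substrate=3 bound=3 product=3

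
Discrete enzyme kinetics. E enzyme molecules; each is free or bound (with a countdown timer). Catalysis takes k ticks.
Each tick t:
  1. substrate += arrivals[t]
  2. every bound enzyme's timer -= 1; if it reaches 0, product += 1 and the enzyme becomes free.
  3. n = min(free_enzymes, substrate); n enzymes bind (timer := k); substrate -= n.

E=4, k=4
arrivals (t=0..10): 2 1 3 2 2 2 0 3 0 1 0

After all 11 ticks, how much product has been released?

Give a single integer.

t=0: arr=2 -> substrate=0 bound=2 product=0
t=1: arr=1 -> substrate=0 bound=3 product=0
t=2: arr=3 -> substrate=2 bound=4 product=0
t=3: arr=2 -> substrate=4 bound=4 product=0
t=4: arr=2 -> substrate=4 bound=4 product=2
t=5: arr=2 -> substrate=5 bound=4 product=3
t=6: arr=0 -> substrate=4 bound=4 product=4
t=7: arr=3 -> substrate=7 bound=4 product=4
t=8: arr=0 -> substrate=5 bound=4 product=6
t=9: arr=1 -> substrate=5 bound=4 product=7
t=10: arr=0 -> substrate=4 bound=4 product=8

Answer: 8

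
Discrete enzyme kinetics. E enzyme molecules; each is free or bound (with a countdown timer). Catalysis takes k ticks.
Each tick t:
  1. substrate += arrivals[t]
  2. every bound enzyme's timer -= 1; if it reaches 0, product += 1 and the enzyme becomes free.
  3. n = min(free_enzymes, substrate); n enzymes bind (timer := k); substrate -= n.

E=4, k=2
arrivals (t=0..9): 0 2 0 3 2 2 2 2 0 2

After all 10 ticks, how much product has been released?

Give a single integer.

Answer: 13

Derivation:
t=0: arr=0 -> substrate=0 bound=0 product=0
t=1: arr=2 -> substrate=0 bound=2 product=0
t=2: arr=0 -> substrate=0 bound=2 product=0
t=3: arr=3 -> substrate=0 bound=3 product=2
t=4: arr=2 -> substrate=1 bound=4 product=2
t=5: arr=2 -> substrate=0 bound=4 product=5
t=6: arr=2 -> substrate=1 bound=4 product=6
t=7: arr=2 -> substrate=0 bound=4 product=9
t=8: arr=0 -> substrate=0 bound=3 product=10
t=9: arr=2 -> substrate=0 bound=2 product=13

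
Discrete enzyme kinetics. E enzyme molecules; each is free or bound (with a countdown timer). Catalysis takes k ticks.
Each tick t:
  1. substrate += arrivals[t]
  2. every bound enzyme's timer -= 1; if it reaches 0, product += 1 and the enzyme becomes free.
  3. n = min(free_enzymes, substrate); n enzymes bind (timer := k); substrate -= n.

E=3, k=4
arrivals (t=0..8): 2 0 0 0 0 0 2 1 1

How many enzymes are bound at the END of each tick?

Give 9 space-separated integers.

t=0: arr=2 -> substrate=0 bound=2 product=0
t=1: arr=0 -> substrate=0 bound=2 product=0
t=2: arr=0 -> substrate=0 bound=2 product=0
t=3: arr=0 -> substrate=0 bound=2 product=0
t=4: arr=0 -> substrate=0 bound=0 product=2
t=5: arr=0 -> substrate=0 bound=0 product=2
t=6: arr=2 -> substrate=0 bound=2 product=2
t=7: arr=1 -> substrate=0 bound=3 product=2
t=8: arr=1 -> substrate=1 bound=3 product=2

Answer: 2 2 2 2 0 0 2 3 3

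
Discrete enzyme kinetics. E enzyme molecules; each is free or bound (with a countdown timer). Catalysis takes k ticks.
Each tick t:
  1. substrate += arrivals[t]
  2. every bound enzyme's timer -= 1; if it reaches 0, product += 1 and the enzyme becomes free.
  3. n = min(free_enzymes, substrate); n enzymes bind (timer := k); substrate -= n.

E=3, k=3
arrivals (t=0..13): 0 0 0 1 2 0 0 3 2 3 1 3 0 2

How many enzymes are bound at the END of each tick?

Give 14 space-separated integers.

Answer: 0 0 0 1 3 3 2 3 3 3 3 3 3 3

Derivation:
t=0: arr=0 -> substrate=0 bound=0 product=0
t=1: arr=0 -> substrate=0 bound=0 product=0
t=2: arr=0 -> substrate=0 bound=0 product=0
t=3: arr=1 -> substrate=0 bound=1 product=0
t=4: arr=2 -> substrate=0 bound=3 product=0
t=5: arr=0 -> substrate=0 bound=3 product=0
t=6: arr=0 -> substrate=0 bound=2 product=1
t=7: arr=3 -> substrate=0 bound=3 product=3
t=8: arr=2 -> substrate=2 bound=3 product=3
t=9: arr=3 -> substrate=5 bound=3 product=3
t=10: arr=1 -> substrate=3 bound=3 product=6
t=11: arr=3 -> substrate=6 bound=3 product=6
t=12: arr=0 -> substrate=6 bound=3 product=6
t=13: arr=2 -> substrate=5 bound=3 product=9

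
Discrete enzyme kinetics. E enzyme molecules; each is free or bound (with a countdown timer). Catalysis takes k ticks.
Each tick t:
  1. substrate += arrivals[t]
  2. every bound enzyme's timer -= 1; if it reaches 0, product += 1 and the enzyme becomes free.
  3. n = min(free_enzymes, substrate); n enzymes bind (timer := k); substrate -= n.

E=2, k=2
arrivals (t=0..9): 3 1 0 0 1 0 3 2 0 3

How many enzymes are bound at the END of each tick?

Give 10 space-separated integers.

t=0: arr=3 -> substrate=1 bound=2 product=0
t=1: arr=1 -> substrate=2 bound=2 product=0
t=2: arr=0 -> substrate=0 bound=2 product=2
t=3: arr=0 -> substrate=0 bound=2 product=2
t=4: arr=1 -> substrate=0 bound=1 product=4
t=5: arr=0 -> substrate=0 bound=1 product=4
t=6: arr=3 -> substrate=1 bound=2 product=5
t=7: arr=2 -> substrate=3 bound=2 product=5
t=8: arr=0 -> substrate=1 bound=2 product=7
t=9: arr=3 -> substrate=4 bound=2 product=7

Answer: 2 2 2 2 1 1 2 2 2 2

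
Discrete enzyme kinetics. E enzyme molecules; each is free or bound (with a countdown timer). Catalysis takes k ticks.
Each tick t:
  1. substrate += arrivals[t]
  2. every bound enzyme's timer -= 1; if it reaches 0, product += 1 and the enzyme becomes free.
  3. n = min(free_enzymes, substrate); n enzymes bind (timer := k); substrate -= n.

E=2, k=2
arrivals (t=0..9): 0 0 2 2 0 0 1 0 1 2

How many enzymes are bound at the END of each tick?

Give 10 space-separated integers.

t=0: arr=0 -> substrate=0 bound=0 product=0
t=1: arr=0 -> substrate=0 bound=0 product=0
t=2: arr=2 -> substrate=0 bound=2 product=0
t=3: arr=2 -> substrate=2 bound=2 product=0
t=4: arr=0 -> substrate=0 bound=2 product=2
t=5: arr=0 -> substrate=0 bound=2 product=2
t=6: arr=1 -> substrate=0 bound=1 product=4
t=7: arr=0 -> substrate=0 bound=1 product=4
t=8: arr=1 -> substrate=0 bound=1 product=5
t=9: arr=2 -> substrate=1 bound=2 product=5

Answer: 0 0 2 2 2 2 1 1 1 2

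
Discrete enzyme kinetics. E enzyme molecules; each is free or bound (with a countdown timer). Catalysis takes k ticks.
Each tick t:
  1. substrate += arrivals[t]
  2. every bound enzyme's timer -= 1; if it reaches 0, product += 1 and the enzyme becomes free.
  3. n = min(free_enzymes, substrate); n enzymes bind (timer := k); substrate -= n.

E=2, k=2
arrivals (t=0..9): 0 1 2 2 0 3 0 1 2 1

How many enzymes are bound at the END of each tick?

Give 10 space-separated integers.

t=0: arr=0 -> substrate=0 bound=0 product=0
t=1: arr=1 -> substrate=0 bound=1 product=0
t=2: arr=2 -> substrate=1 bound=2 product=0
t=3: arr=2 -> substrate=2 bound=2 product=1
t=4: arr=0 -> substrate=1 bound=2 product=2
t=5: arr=3 -> substrate=3 bound=2 product=3
t=6: arr=0 -> substrate=2 bound=2 product=4
t=7: arr=1 -> substrate=2 bound=2 product=5
t=8: arr=2 -> substrate=3 bound=2 product=6
t=9: arr=1 -> substrate=3 bound=2 product=7

Answer: 0 1 2 2 2 2 2 2 2 2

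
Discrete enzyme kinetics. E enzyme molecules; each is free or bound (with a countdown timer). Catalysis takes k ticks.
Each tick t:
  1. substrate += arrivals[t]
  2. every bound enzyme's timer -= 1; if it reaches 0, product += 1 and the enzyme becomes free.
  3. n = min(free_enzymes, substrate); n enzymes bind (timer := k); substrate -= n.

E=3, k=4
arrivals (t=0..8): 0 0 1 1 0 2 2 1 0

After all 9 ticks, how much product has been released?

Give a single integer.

t=0: arr=0 -> substrate=0 bound=0 product=0
t=1: arr=0 -> substrate=0 bound=0 product=0
t=2: arr=1 -> substrate=0 bound=1 product=0
t=3: arr=1 -> substrate=0 bound=2 product=0
t=4: arr=0 -> substrate=0 bound=2 product=0
t=5: arr=2 -> substrate=1 bound=3 product=0
t=6: arr=2 -> substrate=2 bound=3 product=1
t=7: arr=1 -> substrate=2 bound=3 product=2
t=8: arr=0 -> substrate=2 bound=3 product=2

Answer: 2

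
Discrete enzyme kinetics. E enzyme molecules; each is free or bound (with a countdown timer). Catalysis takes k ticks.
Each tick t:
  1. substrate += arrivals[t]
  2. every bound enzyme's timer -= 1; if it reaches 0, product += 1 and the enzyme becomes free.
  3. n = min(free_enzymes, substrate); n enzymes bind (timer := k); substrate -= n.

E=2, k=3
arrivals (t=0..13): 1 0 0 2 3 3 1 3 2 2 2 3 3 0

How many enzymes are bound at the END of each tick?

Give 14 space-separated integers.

t=0: arr=1 -> substrate=0 bound=1 product=0
t=1: arr=0 -> substrate=0 bound=1 product=0
t=2: arr=0 -> substrate=0 bound=1 product=0
t=3: arr=2 -> substrate=0 bound=2 product=1
t=4: arr=3 -> substrate=3 bound=2 product=1
t=5: arr=3 -> substrate=6 bound=2 product=1
t=6: arr=1 -> substrate=5 bound=2 product=3
t=7: arr=3 -> substrate=8 bound=2 product=3
t=8: arr=2 -> substrate=10 bound=2 product=3
t=9: arr=2 -> substrate=10 bound=2 product=5
t=10: arr=2 -> substrate=12 bound=2 product=5
t=11: arr=3 -> substrate=15 bound=2 product=5
t=12: arr=3 -> substrate=16 bound=2 product=7
t=13: arr=0 -> substrate=16 bound=2 product=7

Answer: 1 1 1 2 2 2 2 2 2 2 2 2 2 2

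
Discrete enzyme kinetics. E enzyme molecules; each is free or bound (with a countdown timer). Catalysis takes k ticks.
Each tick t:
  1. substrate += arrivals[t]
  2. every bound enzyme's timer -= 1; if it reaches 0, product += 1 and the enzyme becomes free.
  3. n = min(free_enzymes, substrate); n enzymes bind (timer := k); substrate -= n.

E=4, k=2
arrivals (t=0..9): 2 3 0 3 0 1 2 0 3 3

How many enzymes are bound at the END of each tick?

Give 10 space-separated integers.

t=0: arr=2 -> substrate=0 bound=2 product=0
t=1: arr=3 -> substrate=1 bound=4 product=0
t=2: arr=0 -> substrate=0 bound=3 product=2
t=3: arr=3 -> substrate=0 bound=4 product=4
t=4: arr=0 -> substrate=0 bound=3 product=5
t=5: arr=1 -> substrate=0 bound=1 product=8
t=6: arr=2 -> substrate=0 bound=3 product=8
t=7: arr=0 -> substrate=0 bound=2 product=9
t=8: arr=3 -> substrate=0 bound=3 product=11
t=9: arr=3 -> substrate=2 bound=4 product=11

Answer: 2 4 3 4 3 1 3 2 3 4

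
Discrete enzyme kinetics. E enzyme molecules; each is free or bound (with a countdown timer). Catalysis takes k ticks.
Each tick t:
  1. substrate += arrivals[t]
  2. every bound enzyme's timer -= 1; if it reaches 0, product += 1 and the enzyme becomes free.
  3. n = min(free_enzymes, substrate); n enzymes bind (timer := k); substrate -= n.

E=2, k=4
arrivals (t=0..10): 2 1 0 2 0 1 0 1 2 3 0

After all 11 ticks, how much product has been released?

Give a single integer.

Answer: 4

Derivation:
t=0: arr=2 -> substrate=0 bound=2 product=0
t=1: arr=1 -> substrate=1 bound=2 product=0
t=2: arr=0 -> substrate=1 bound=2 product=0
t=3: arr=2 -> substrate=3 bound=2 product=0
t=4: arr=0 -> substrate=1 bound=2 product=2
t=5: arr=1 -> substrate=2 bound=2 product=2
t=6: arr=0 -> substrate=2 bound=2 product=2
t=7: arr=1 -> substrate=3 bound=2 product=2
t=8: arr=2 -> substrate=3 bound=2 product=4
t=9: arr=3 -> substrate=6 bound=2 product=4
t=10: arr=0 -> substrate=6 bound=2 product=4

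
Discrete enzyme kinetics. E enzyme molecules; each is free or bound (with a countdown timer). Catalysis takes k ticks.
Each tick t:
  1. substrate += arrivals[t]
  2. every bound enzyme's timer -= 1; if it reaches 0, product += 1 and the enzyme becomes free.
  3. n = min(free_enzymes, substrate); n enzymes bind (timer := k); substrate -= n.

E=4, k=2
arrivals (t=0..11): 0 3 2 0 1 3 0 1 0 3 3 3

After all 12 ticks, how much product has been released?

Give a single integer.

t=0: arr=0 -> substrate=0 bound=0 product=0
t=1: arr=3 -> substrate=0 bound=3 product=0
t=2: arr=2 -> substrate=1 bound=4 product=0
t=3: arr=0 -> substrate=0 bound=2 product=3
t=4: arr=1 -> substrate=0 bound=2 product=4
t=5: arr=3 -> substrate=0 bound=4 product=5
t=6: arr=0 -> substrate=0 bound=3 product=6
t=7: arr=1 -> substrate=0 bound=1 product=9
t=8: arr=0 -> substrate=0 bound=1 product=9
t=9: arr=3 -> substrate=0 bound=3 product=10
t=10: arr=3 -> substrate=2 bound=4 product=10
t=11: arr=3 -> substrate=2 bound=4 product=13

Answer: 13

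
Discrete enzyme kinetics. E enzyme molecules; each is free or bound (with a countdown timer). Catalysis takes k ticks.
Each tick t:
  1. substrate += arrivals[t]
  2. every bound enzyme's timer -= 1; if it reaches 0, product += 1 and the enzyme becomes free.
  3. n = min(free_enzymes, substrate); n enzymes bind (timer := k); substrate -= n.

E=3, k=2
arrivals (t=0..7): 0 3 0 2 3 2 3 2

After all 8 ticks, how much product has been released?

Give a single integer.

t=0: arr=0 -> substrate=0 bound=0 product=0
t=1: arr=3 -> substrate=0 bound=3 product=0
t=2: arr=0 -> substrate=0 bound=3 product=0
t=3: arr=2 -> substrate=0 bound=2 product=3
t=4: arr=3 -> substrate=2 bound=3 product=3
t=5: arr=2 -> substrate=2 bound=3 product=5
t=6: arr=3 -> substrate=4 bound=3 product=6
t=7: arr=2 -> substrate=4 bound=3 product=8

Answer: 8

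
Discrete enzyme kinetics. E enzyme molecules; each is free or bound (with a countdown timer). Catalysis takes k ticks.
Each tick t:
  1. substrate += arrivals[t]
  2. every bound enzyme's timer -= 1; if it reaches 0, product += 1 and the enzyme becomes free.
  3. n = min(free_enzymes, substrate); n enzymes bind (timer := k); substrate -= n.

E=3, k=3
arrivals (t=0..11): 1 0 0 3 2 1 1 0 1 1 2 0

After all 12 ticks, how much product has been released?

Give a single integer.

t=0: arr=1 -> substrate=0 bound=1 product=0
t=1: arr=0 -> substrate=0 bound=1 product=0
t=2: arr=0 -> substrate=0 bound=1 product=0
t=3: arr=3 -> substrate=0 bound=3 product=1
t=4: arr=2 -> substrate=2 bound=3 product=1
t=5: arr=1 -> substrate=3 bound=3 product=1
t=6: arr=1 -> substrate=1 bound=3 product=4
t=7: arr=0 -> substrate=1 bound=3 product=4
t=8: arr=1 -> substrate=2 bound=3 product=4
t=9: arr=1 -> substrate=0 bound=3 product=7
t=10: arr=2 -> substrate=2 bound=3 product=7
t=11: arr=0 -> substrate=2 bound=3 product=7

Answer: 7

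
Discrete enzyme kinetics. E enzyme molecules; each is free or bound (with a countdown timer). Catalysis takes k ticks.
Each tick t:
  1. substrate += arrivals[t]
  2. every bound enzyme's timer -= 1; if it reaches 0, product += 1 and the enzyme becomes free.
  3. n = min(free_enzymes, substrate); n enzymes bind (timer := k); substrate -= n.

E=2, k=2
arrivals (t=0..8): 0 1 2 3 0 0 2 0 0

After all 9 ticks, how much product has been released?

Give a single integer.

t=0: arr=0 -> substrate=0 bound=0 product=0
t=1: arr=1 -> substrate=0 bound=1 product=0
t=2: arr=2 -> substrate=1 bound=2 product=0
t=3: arr=3 -> substrate=3 bound=2 product=1
t=4: arr=0 -> substrate=2 bound=2 product=2
t=5: arr=0 -> substrate=1 bound=2 product=3
t=6: arr=2 -> substrate=2 bound=2 product=4
t=7: arr=0 -> substrate=1 bound=2 product=5
t=8: arr=0 -> substrate=0 bound=2 product=6

Answer: 6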